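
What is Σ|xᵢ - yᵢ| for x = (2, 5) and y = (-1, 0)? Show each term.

Σ|x_i - y_i| = |2 - (-1)| + |5 - 0| = 3 + 5 = 8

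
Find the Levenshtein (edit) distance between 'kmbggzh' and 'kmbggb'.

Let D[i][j] be the edit distance between the first i characters of 'kmbggzh' and the first j characters of 'kmbggb', with D[i][0] = i, D[0][j] = j, and D[i][j] = D[i-1][j-1] if the characters match, else 1 + min(D[i-1][j], D[i][j-1], D[i-1][j-1]). Filling the table (rows: prefixes of 'kmbggzh', columns: prefixes of 'kmbggb'):
     ε  k  m  b  g  g  b
  ε  0  1  2  3  4  5  6
  k  1  0  1  2  3  4  5
  m  2  1  0  1  2  3  4
  b  3  2  1  0  1  2  3
  g  4  3  2  1  0  1  2
  g  5  4  3  2  1  0  1
  z  6  5  4  3  2  1  1
  h  7  6  5  4  3  2  2
The bottom-right entry gives D[7][6] = 2, so no sequence of fewer than 2 edits works. Backtracking through the table gives one optimal edit sequence (2 edits):
  kmbggzh → kmbggh (del z @6)
  kmbggh → kmbggb (sub h→b @6)
Edit distance = 2.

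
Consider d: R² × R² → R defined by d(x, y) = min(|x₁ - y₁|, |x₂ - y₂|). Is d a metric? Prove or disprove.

No. d fails identity of indiscernibles: take x = (4, 0) and y = (4, 9). Then d(x,y) = min(|4 - 4|, |0 - 9|) = min(0, 9) = 0, yet x ≠ y.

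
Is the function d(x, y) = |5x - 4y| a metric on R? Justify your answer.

No. d fails symmetry: d(5, 6) = |5·5 - 4·6| = |1| = 1, but d(6, 5) = |5·6 - 4·5| = |10| = 10. Since 1 ≠ 10, d(x,y) ≠ d(y,x) in general.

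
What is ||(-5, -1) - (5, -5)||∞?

max(|x_i - y_i|) = max(|-5 - 5|, |-1 - (-5)|) = max(10, 4) = 10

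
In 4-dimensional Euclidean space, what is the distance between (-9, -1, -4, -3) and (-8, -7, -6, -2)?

√(Σ(x_i - y_i)²) = √((-9 - (-8))² + (-1 - (-7))² + (-4 - (-6))² + (-3 - (-2))²)
= √((-1)² + 6² + 2² + (-1)²) = √(1 + 36 + 4 + 1) = √42 ≈ 6.4807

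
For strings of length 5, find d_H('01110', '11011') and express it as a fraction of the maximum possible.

Differing positions: 1, 3, 5. Hamming distance = 3. The maximum possible Hamming distance for length-5 strings is 5, so d_H/5 = 3/5 = 0.6.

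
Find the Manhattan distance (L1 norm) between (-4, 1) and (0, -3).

Σ|x_i - y_i| = |-4 - 0| + |1 - (-3)| = 4 + 4 = 8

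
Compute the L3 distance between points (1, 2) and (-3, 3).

(Σ|x_i - y_i|^3)^(1/3) = (|1 - (-3)|^3 + |2 - 3|^3)^(1/3)
= (4^3 + 1^3)^(1/3) = (64 + 1)^(1/3) = (65)^(1/3) ≈ 4.0207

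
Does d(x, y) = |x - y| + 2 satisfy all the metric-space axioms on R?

No. d fails identity of indiscernibles (specifically d(x,x) = 0): d(-5, -5) = |-5 - (-5)| + 2 = 0 + 2 = 2 ≠ 0.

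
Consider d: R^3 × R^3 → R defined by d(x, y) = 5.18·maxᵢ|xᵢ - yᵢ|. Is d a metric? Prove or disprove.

Yes. The L∞ (Chebyshev) norm induces a metric on R^3, and multiplying a metric by a positive constant 5.18 > 0 preserves all four axioms: non-negativity (5.18·||x-y|| ≥ 0), identity (5.18·||x-y|| = 0 ⟺ ||x-y|| = 0 ⟺ x = y), symmetry (||x-y|| = ||y-x||), and the triangle inequality (5.18·||x-z|| ≤ 5.18·||x-y|| + 5.18·||y-z||). So d is a metric.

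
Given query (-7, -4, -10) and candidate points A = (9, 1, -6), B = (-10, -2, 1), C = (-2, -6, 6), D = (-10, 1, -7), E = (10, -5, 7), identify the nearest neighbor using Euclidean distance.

Distances: d(A) ≈ 17.2337, d(B) ≈ 11.5758, d(C) ≈ 16.8819, d(D) ≈ 6.5574, d(E) ≈ 24.0624. Nearest: D = (-10, 1, -7) with distance 6.5574.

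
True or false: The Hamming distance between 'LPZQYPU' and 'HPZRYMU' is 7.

Differing positions: 1, 4, 6. Hamming distance = 3, so the claim that d_H = 7 is false.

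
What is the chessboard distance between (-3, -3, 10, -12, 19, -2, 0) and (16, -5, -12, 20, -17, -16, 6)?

max(|x_i - y_i|) = max(|-3 - 16|, |-3 - (-5)|, |10 - (-12)|, |-12 - 20|, |19 - (-17)|, |-2 - (-16)|, |0 - 6|) = max(19, 2, 22, 32, 36, 14, 6) = 36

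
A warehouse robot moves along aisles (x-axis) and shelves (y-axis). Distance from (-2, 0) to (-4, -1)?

Σ|x_i - y_i| = |-2 - (-4)| + |0 - (-1)| = 2 + 1 = 3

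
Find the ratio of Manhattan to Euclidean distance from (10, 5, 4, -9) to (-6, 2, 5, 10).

L1 = |10 - (-6)| + |5 - 2| + |4 - 5| + |-9 - 10| = 16 + 3 + 1 + 19 = 39
L2 = √(16² + 3² + 1² + 19²) = √627 ≈ 25.04
L1 ≥ L2 always (equality iff movement is along one axis); L1 > L2 here.
Ratio L1/L2 = 39/√627 ≈ 1.5575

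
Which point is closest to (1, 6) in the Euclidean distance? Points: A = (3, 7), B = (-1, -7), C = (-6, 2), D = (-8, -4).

Distances: d(A) ≈ 2.2361, d(B) ≈ 13.1529, d(C) ≈ 8.0623, d(D) ≈ 13.4536. Nearest: A = (3, 7) with distance 2.2361.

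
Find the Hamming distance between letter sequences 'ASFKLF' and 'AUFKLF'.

Differing positions: 2. Hamming distance = 1.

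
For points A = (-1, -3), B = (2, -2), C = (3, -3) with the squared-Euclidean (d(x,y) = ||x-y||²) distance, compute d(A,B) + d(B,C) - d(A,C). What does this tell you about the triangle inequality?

d(A,B) = 3² + 1² = 10, d(B,C) = 1² + 1² = 2, d(A,C) = 4² + 0² = 16.
d(A,B) + d(B,C) - d(A,C) = 10 + 2 - 16 = 12 - 16 = -4. This is < 0, so the triangle inequality FAILS for these points (squared-Euclidean is not a metric).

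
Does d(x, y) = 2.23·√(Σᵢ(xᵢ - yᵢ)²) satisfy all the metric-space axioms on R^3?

Yes. The L2 (Euclidean) norm induces a metric on R^3, and multiplying a metric by a positive constant 2.23 > 0 preserves all four axioms: non-negativity (2.23·||x-y|| ≥ 0), identity (2.23·||x-y|| = 0 ⟺ ||x-y|| = 0 ⟺ x = y), symmetry (||x-y|| = ||y-x||), and the triangle inequality (2.23·||x-z|| ≤ 2.23·||x-y|| + 2.23·||y-z||). So d is a metric.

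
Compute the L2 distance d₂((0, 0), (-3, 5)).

√(Σ(x_i - y_i)²) = √((0 - (-3))² + (0 - 5)²)
= √(3² + (-5)²) = √(9 + 25) = √34 ≈ 5.831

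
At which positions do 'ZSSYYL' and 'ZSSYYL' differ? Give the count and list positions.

Differing positions: none. Hamming distance = 0.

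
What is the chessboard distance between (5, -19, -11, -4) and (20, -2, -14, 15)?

max(|x_i - y_i|) = max(|5 - 20|, |-19 - (-2)|, |-11 - (-14)|, |-4 - 15|) = max(15, 17, 3, 19) = 19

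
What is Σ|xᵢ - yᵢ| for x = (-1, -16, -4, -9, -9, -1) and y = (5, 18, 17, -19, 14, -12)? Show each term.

Σ|x_i - y_i| = |-1 - 5| + |-16 - 18| + |-4 - 17| + |-9 - (-19)| + |-9 - 14| + |-1 - (-12)| = 6 + 34 + 21 + 10 + 23 + 11 = 105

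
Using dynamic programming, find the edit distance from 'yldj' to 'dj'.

Let D[i][j] be the edit distance between the first i characters of 'yldj' and the first j characters of 'dj', with D[i][0] = i, D[0][j] = j, and D[i][j] = D[i-1][j-1] if the characters match, else 1 + min(D[i-1][j], D[i][j-1], D[i-1][j-1]). Filling the table (rows: prefixes of 'yldj', columns: prefixes of 'dj'):
     ε  d  j
  ε  0  1  2
  y  1  1  2
  l  2  2  2
  d  3  2  3
  j  4  3  2
The bottom-right entry gives D[4][2] = 2, so no sequence of fewer than 2 edits works. Backtracking through the table gives one optimal edit sequence (2 edits):
  yldj → ldj (del y @1)
  ldj → dj (del l @1)
Edit distance = 2.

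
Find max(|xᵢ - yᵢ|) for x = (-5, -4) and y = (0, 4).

max(|x_i - y_i|) = max(|-5 - 0|, |-4 - 4|) = max(5, 8) = 8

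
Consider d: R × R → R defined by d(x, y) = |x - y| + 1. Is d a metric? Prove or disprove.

No. d fails identity of indiscernibles (specifically d(x,x) = 0): d(4, 4) = |4 - 4| + 1 = 0 + 1 = 1 ≠ 0.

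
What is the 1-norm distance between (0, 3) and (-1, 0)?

Σ|x_i - y_i| = |0 - (-1)| + |3 - 0| = 1 + 3 = 4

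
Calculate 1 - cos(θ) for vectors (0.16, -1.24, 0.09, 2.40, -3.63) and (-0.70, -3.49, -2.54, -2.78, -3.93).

With u = (0.16, -1.24, 0.09, 2.40, -3.63), v = (-0.70, -3.49, -2.54, -2.78, -3.93):
u·v = 0.16·(-0.7) + (-1.24)·(-3.49) + 0.09·(-2.54) + 2.4·(-2.78) + (-3.63)·(-3.93) = (-0.112) + 4.3276 + (-0.2286) + (-6.672) + 14.2659 = 11.5809.
|u| = √(0.16² + (-1.24)² + 0.09² + 2.4² + (-3.63)²) = √(0.0256 + 1.5376 + 0.0081 + 5.76 + 13.1769) = √20.5082, |v| = √((-0.7)² + (-3.49)² + (-2.54)² + (-2.78)² + (-3.93)²) = √(0.49 + 12.1801 + 6.4516 + 7.7284 + 15.4449) = √42.295.
cos θ = (u·v)/(|u||v|) = 11.5809/(√20.5082·√42.295) ≈ 0.3932
Cosine distance = 1 - cos θ ≈ 1 - 0.3932 = 0.6068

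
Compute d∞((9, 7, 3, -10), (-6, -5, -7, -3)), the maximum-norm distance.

max(|x_i - y_i|) = max(|9 - (-6)|, |7 - (-5)|, |3 - (-7)|, |-10 - (-3)|) = max(15, 12, 10, 7) = 15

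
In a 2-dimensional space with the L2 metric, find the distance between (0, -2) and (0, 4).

(Σ|x_i - y_i|^2)^(1/2) = (|0 - 0|^2 + |-2 - 4|^2)^(1/2)
= (0^2 + 6^2)^(1/2) = (0 + 36)^(1/2) = (36)^(1/2) = 6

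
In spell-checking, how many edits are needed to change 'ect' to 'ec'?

Let D[i][j] be the edit distance between the first i characters of 'ect' and the first j characters of 'ec', with D[i][0] = i, D[0][j] = j, and D[i][j] = D[i-1][j-1] if the characters match, else 1 + min(D[i-1][j], D[i][j-1], D[i-1][j-1]). Filling the table (rows: prefixes of 'ect', columns: prefixes of 'ec'):
     ε  e  c
  ε  0  1  2
  e  1  0  1
  c  2  1  0
  t  3  2  1
The bottom-right entry gives D[3][2] = 1, so no sequence of fewer than 1 edit works. Backtracking through the table gives one optimal edit sequence (1 edit):
  ect → ec (del t @3)
Edit distance = 1.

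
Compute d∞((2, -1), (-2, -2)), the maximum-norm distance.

max(|x_i - y_i|) = max(|2 - (-2)|, |-1 - (-2)|) = max(4, 1) = 4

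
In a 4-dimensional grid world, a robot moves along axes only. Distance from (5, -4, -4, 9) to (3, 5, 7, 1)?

Σ|x_i - y_i| = |5 - 3| + |-4 - 5| + |-4 - 7| + |9 - 1| = 2 + 9 + 11 + 8 = 30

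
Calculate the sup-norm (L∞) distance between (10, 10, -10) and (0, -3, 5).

max(|x_i - y_i|) = max(|10 - 0|, |10 - (-3)|, |-10 - 5|) = max(10, 13, 15) = 15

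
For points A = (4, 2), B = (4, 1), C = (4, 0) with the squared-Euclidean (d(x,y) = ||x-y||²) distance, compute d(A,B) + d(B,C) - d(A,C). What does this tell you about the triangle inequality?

d(A,B) = 0² + 1² = 1, d(B,C) = 0² + 1² = 1, d(A,C) = 0² + 2² = 4.
d(A,B) + d(B,C) - d(A,C) = 1 + 1 - 4 = 2 - 4 = -2. This is < 0, so the triangle inequality FAILS for these points (squared-Euclidean is not a metric).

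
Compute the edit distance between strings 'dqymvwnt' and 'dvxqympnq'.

Let D[i][j] be the edit distance between the first i characters of 'dqymvwnt' and the first j characters of 'dvxqympnq', with D[i][0] = i, D[0][j] = j, and D[i][j] = D[i-1][j-1] if the characters match, else 1 + min(D[i-1][j], D[i][j-1], D[i-1][j-1]). Filling the table (rows: prefixes of 'dqymvwnt', columns: prefixes of 'dvxqympnq'):
     ε  d  v  x  q  y  m  p  n  q
  ε  0  1  2  3  4  5  6  7  8  9
  d  1  0  1  2  3  4  5  6  7  8
  q  2  1  1  2  2  3  4  5  6  7
  y  3  2  2  2  3  2  3  4  5  6
  m  4  3  3  3  3  3  2  3  4  5
  v  5  4  3  4  4  4  3  3  4  5
  w  6  5  4  4  5  5  4  4  4  5
  n  7  6  5  5  5  6  5  5  4  5
  t  8  7  6  6  6  6  6  6  5  5
The bottom-right entry gives D[8][9] = 5, so no sequence of fewer than 5 edits works. Backtracking through the table gives one optimal edit sequence (5 edits):
  dqymvwnt → dvqymvwnt (ins v @2)
  dvqymvwnt → dvxqymvwnt (ins x @3)
  dvxqymvwnt → dvxqymwnt (del v @7)
  dvxqymwnt → dvxqympnt (sub w→p @7)
  dvxqympnt → dvxqympnq (sub t→q @9)
Edit distance = 5.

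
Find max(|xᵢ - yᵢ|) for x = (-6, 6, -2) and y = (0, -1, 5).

max(|x_i - y_i|) = max(|-6 - 0|, |6 - (-1)|, |-2 - 5|) = max(6, 7, 7) = 7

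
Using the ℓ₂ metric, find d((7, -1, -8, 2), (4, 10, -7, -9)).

√(Σ(x_i - y_i)²) = √((7 - 4)² + (-1 - 10)² + (-8 - (-7))² + (2 - (-9))²)
= √(3² + (-11)² + (-1)² + 11²) = √(9 + 121 + 1 + 121) = √252 ≈ 15.8745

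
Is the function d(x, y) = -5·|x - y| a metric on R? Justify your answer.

No. With c = -5 < 0, d fails non-negativity: d(9, 11) = -5·|9 - 11| = -5·2 = -10 < 0.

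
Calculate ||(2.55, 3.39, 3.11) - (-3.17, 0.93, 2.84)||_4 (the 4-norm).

(Σ|x_i - y_i|^4)^(1/4) = (|2.55 - (-3.17)|^4 + |3.39 - 0.93|^4 + |3.11 - 2.84|^4)^(1/4)
= (5.72^4 + 2.46^4 + 0.27^4)^(1/4) ≈ (1070.4937 + 36.6219 + 0.0053)^(1/4) = (1107.1209)^(1/4) ≈ 5.7683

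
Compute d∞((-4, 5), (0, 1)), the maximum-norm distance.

max(|x_i - y_i|) = max(|-4 - 0|, |5 - 1|) = max(4, 4) = 4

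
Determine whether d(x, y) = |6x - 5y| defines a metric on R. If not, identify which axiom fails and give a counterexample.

No. d fails symmetry: d(3, 1) = |6·3 - 5·1| = |13| = 13, but d(1, 3) = |6·1 - 5·3| = |-9| = 9. Since 13 ≠ 9, d(x,y) ≠ d(y,x) in general.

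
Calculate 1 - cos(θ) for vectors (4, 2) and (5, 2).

With u = (4, 2), v = (5, 2):
u·v = 4·5 + 2·2 = 20 + 4 = 24.
|u| = √(4² + 2²) = √20, |v| = √(5² + 2²) = √29, so |u||v| = √(20·29) = √580.
cos θ = (u·v)/(|u||v|) = 24/√580 ≈ 0.9965
Cosine distance = 1 - cos θ ≈ 1 - 0.9965 = 0.0035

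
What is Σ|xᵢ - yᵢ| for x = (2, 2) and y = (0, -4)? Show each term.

Σ|x_i - y_i| = |2 - 0| + |2 - (-4)| = 2 + 6 = 8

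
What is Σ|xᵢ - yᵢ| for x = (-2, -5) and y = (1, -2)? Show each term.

Σ|x_i - y_i| = |-2 - 1| + |-5 - (-2)| = 3 + 3 = 6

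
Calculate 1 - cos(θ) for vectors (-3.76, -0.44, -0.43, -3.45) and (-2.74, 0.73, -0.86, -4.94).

With u = (-3.76, -0.44, -0.43, -3.45), v = (-2.74, 0.73, -0.86, -4.94):
u·v = (-3.76)·(-2.74) + (-0.44)·0.73 + (-0.43)·(-0.86) + (-3.45)·(-4.94) = 10.3024 + (-0.3212) + 0.3698 + 17.043 = 27.394.
|u| = √((-3.76)² + (-0.44)² + (-0.43)² + (-3.45)²) = √(14.1376 + 0.1936 + 0.1849 + 11.9025) = √26.4186, |v| = √((-2.74)² + 0.73² + (-0.86)² + (-4.94)²) = √(7.5076 + 0.5329 + 0.7396 + 24.4036) = √33.1837.
cos θ = (u·v)/(|u||v|) = 27.394/(√26.4186·√33.1837) ≈ 0.9252
Cosine distance = 1 - cos θ ≈ 1 - 0.9252 = 0.0748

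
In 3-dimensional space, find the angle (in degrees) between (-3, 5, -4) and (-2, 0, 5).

With u = (-3, 5, -4), v = (-2, 0, 5):
u·v = (-3)·(-2) + 5·0 + (-4)·5 = 6 + 0 + (-20) = -14.
|u| = √((-3)² + 5² + (-4)²) = √50, |v| = √((-2)² + 0² + 5²) = √29, so |u||v| = √(50·29) = √1450.
cos θ = (u·v)/(|u||v|) = -14/√1450 ≈ -0.367658
θ = arccos(-0.367658) ≈ 111.57°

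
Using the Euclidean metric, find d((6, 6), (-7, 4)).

√(Σ(x_i - y_i)²) = √((6 - (-7))² + (6 - 4)²)
= √(13² + 2²) = √(169 + 4) = √173 ≈ 13.1529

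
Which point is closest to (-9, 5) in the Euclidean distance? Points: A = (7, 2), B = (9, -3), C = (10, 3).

Distances: d(A) ≈ 16.2788, d(B) ≈ 19.6977, d(C) ≈ 19.105. Nearest: A = (7, 2) with distance 16.2788.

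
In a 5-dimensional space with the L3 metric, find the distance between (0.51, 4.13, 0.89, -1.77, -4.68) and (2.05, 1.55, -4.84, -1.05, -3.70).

(Σ|x_i - y_i|^3)^(1/3) = (|0.51 - 2.05|^3 + |4.13 - 1.55|^3 + |0.89 - (-4.84)|^3 + |-1.77 - (-1.05)|^3 + |-4.68 - (-3.7)|^3)^(1/3)
= (1.54^3 + 2.58^3 + 5.73^3 + 0.72^3 + 0.98^3)^(1/3) ≈ (3.6523 + 17.1735 + 188.1325 + 0.3732 + 0.9412)^(1/3) = (210.2727)^(1/3) ≈ 5.9465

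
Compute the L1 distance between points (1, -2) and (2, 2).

Σ|x_i - y_i| = |1 - 2| + |-2 - 2| = 1 + 4 = 5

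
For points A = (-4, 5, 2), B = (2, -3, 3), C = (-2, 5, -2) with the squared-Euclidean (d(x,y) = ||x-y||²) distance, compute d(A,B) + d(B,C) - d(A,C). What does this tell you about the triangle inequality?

d(A,B) = 6² + 8² + 1² = 101, d(B,C) = 4² + 8² + 5² = 105, d(A,C) = 2² + 0² + 4² = 20.
d(A,B) + d(B,C) - d(A,C) = 101 + 105 - 20 = 206 - 20 = 186. This is ≥ 0, so the triangle inequality holds for these points.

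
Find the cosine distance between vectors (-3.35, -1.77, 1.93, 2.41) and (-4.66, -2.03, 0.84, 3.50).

With u = (-3.35, -1.77, 1.93, 2.41), v = (-4.66, -2.03, 0.84, 3.50):
u·v = (-3.35)·(-4.66) + (-1.77)·(-2.03) + 1.93·0.84 + 2.41·3.5 = 15.611 + 3.5931 + 1.6212 + 8.435 = 29.2603.
|u| = √((-3.35)² + (-1.77)² + 1.93² + 2.41²) = √(11.2225 + 3.1329 + 3.7249 + 5.8081) = √23.8884, |v| = √((-4.66)² + (-2.03)² + 0.84² + 3.5²) = √(21.7156 + 4.1209 + 0.7056 + 12.25) = √38.7921.
cos θ = (u·v)/(|u||v|) = 29.2603/(√23.8884·√38.7921) ≈ 0.9612
Cosine distance = 1 - cos θ ≈ 1 - 0.9612 = 0.0388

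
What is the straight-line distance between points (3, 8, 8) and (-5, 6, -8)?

√(Σ(x_i - y_i)²) = √((3 - (-5))² + (8 - 6)² + (8 - (-8))²)
= √(8² + 2² + 16²) = √(64 + 4 + 256) = √324 = 18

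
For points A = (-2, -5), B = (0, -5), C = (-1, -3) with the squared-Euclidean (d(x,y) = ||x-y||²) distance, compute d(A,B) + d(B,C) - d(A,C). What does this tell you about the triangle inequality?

d(A,B) = 2² + 0² = 4, d(B,C) = 1² + 2² = 5, d(A,C) = 1² + 2² = 5.
d(A,B) + d(B,C) - d(A,C) = 4 + 5 - 5 = 9 - 5 = 4. This is ≥ 0, so the triangle inequality holds for these points.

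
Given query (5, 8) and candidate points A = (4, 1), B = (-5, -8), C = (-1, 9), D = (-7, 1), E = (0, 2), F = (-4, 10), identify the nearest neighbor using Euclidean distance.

Distances: d(A) ≈ 7.0711, d(B) ≈ 18.868, d(C) ≈ 6.0828, d(D) ≈ 13.8924, d(E) ≈ 7.8102, d(F) ≈ 9.2195. Nearest: C = (-1, 9) with distance 6.0828.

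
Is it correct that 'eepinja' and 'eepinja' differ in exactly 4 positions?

Differing positions: none. Hamming distance = 0, so the claim that d_H = 4 is false.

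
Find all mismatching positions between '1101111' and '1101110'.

Differing positions: 7. Hamming distance = 1.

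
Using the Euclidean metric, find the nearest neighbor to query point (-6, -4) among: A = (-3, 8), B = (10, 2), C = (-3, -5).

Distances: d(A) ≈ 12.3693, d(B) ≈ 17.088, d(C) ≈ 3.1623. Nearest: C = (-3, -5) with distance 3.1623.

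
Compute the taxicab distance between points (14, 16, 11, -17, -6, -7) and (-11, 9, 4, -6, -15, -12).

Σ|x_i - y_i| = |14 - (-11)| + |16 - 9| + |11 - 4| + |-17 - (-6)| + |-6 - (-15)| + |-7 - (-12)| = 25 + 7 + 7 + 11 + 9 + 5 = 64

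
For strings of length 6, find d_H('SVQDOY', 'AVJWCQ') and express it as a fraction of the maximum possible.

Differing positions: 1, 3, 4, 5, 6. Hamming distance = 5. The maximum possible Hamming distance for length-6 strings is 6, so d_H/6 = 5/6 ≈ 0.8333.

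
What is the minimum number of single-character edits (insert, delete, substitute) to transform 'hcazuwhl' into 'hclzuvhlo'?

Let D[i][j] be the edit distance between the first i characters of 'hcazuwhl' and the first j characters of 'hclzuvhlo', with D[i][0] = i, D[0][j] = j, and D[i][j] = D[i-1][j-1] if the characters match, else 1 + min(D[i-1][j], D[i][j-1], D[i-1][j-1]). Filling the table (rows: prefixes of 'hcazuwhl', columns: prefixes of 'hclzuvhlo'):
     ε  h  c  l  z  u  v  h  l  o
  ε  0  1  2  3  4  5  6  7  8  9
  h  1  0  1  2  3  4  5  6  7  8
  c  2  1  0  1  2  3  4  5  6  7
  a  3  2  1  1  2  3  4  5  6  7
  z  4  3  2  2  1  2  3  4  5  6
  u  5  4  3  3  2  1  2  3  4  5
  w  6  5  4  4  3  2  2  3  4  5
  h  7  6  5  5  4  3  3  2  3  4
  l  8  7  6  5  5  4  4  3  2  3
The bottom-right entry gives D[8][9] = 3, so no sequence of fewer than 3 edits works. Backtracking through the table gives one optimal edit sequence (3 edits):
  hcazuwhl → hclzuwhl (sub a→l @3)
  hclzuwhl → hclzuvhl (sub w→v @6)
  hclzuvhl → hclzuvhlo (ins o @9)
Edit distance = 3.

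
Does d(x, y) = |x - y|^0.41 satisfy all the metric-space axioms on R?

Yes. With 0 < p = 0.41 ≤ 1, d(x,y) = |x-y|^0.41 is a metric on R. Non-negativity and symmetry are immediate; |x-y|^0.41 = 0 ⟺ |x-y| = 0 ⟺ x = y. For the triangle inequality, the function t ↦ t^0.41 is subadditive on [0,∞) when p ≤ 1, so |x-z|^0.41 ≤ (|x-y| + |y-z|)^0.41 ≤ |x-y|^0.41 + |y-z|^0.41.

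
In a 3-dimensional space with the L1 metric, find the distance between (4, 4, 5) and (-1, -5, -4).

Σ|x_i - y_i| = |4 - (-1)| + |4 - (-5)| + |5 - (-4)| = 5 + 9 + 9 = 23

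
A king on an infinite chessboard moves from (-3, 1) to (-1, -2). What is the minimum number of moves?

max(|x_i - y_i|) = max(|-3 - (-1)|, |1 - (-2)|) = max(2, 3) = 3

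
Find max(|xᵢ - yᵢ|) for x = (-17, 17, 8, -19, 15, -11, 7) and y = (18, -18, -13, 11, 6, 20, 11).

max(|x_i - y_i|) = max(|-17 - 18|, |17 - (-18)|, |8 - (-13)|, |-19 - 11|, |15 - 6|, |-11 - 20|, |7 - 11|) = max(35, 35, 21, 30, 9, 31, 4) = 35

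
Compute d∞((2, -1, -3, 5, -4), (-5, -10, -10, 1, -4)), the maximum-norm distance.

max(|x_i - y_i|) = max(|2 - (-5)|, |-1 - (-10)|, |-3 - (-10)|, |5 - 1|, |-4 - (-4)|) = max(7, 9, 7, 4, 0) = 9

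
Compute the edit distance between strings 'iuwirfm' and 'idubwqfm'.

Let D[i][j] be the edit distance between the first i characters of 'iuwirfm' and the first j characters of 'idubwqfm', with D[i][0] = i, D[0][j] = j, and D[i][j] = D[i-1][j-1] if the characters match, else 1 + min(D[i-1][j], D[i][j-1], D[i-1][j-1]). Filling the table (rows: prefixes of 'iuwirfm', columns: prefixes of 'idubwqfm'):
     ε  i  d  u  b  w  q  f  m
  ε  0  1  2  3  4  5  6  7  8
  i  1  0  1  2  3  4  5  6  7
  u  2  1  1  1  2  3  4  5  6
  w  3  2  2  2  2  2  3  4  5
  i  4  3  3  3  3  3  3  4  5
  r  5  4  4  4  4  4  4  4  5
  f  6  5  5  5  5  5  5  4  5
  m  7  6  6  6  6  6  6  5  4
The bottom-right entry gives D[7][8] = 4, so no sequence of fewer than 4 edits works. Backtracking through the table gives one optimal edit sequence (4 edits):
  iuwirfm → iduwirfm (ins d @2)
  iduwirfm → idubirfm (sub w→b @4)
  idubirfm → idubwrfm (sub i→w @5)
  idubwrfm → idubwqfm (sub r→q @6)
Edit distance = 4.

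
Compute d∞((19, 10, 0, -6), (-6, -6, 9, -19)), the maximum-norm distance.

max(|x_i - y_i|) = max(|19 - (-6)|, |10 - (-6)|, |0 - 9|, |-6 - (-19)|) = max(25, 16, 9, 13) = 25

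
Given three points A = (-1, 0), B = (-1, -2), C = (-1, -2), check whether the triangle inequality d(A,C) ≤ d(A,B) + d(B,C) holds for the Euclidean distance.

d(A,B) = √(0² + 2²) = √4 = 2, d(B,C) = √(0² + 0²) = √0 = 0, d(A,C) = √(0² + 2²) = √4 = 2.
d(A,C) = 2 ≤ 2 + 0 = 2. Triangle inequality is satisfied.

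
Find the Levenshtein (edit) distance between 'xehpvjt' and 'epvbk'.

Let D[i][j] be the edit distance between the first i characters of 'xehpvjt' and the first j characters of 'epvbk', with D[i][0] = i, D[0][j] = j, and D[i][j] = D[i-1][j-1] if the characters match, else 1 + min(D[i-1][j], D[i][j-1], D[i-1][j-1]). Filling the table (rows: prefixes of 'xehpvjt', columns: prefixes of 'epvbk'):
     ε  e  p  v  b  k
  ε  0  1  2  3  4  5
  x  1  1  2  3  4  5
  e  2  1  2  3  4  5
  h  3  2  2  3  4  5
  p  4  3  2  3  4  5
  v  5  4  3  2  3  4
  j  6  5  4  3  3  4
  t  7  6  5  4  4  4
The bottom-right entry gives D[7][5] = 4, so no sequence of fewer than 4 edits works. Backtracking through the table gives one optimal edit sequence (4 edits):
  xehpvjt → ehpvjt (del x @1)
  ehpvjt → epvjt (del h @2)
  epvjt → epvbt (sub j→b @4)
  epvbt → epvbk (sub t→k @5)
Edit distance = 4.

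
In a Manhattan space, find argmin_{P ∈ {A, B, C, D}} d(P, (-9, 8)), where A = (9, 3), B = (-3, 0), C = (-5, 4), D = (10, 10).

Distances: d(A) = 23, d(B) = 14, d(C) = 8, d(D) = 21. Nearest: C = (-5, 4) with distance 8.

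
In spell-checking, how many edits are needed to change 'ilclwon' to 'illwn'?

Let D[i][j] be the edit distance between the first i characters of 'ilclwon' and the first j characters of 'illwn', with D[i][0] = i, D[0][j] = j, and D[i][j] = D[i-1][j-1] if the characters match, else 1 + min(D[i-1][j], D[i][j-1], D[i-1][j-1]). Filling the table (rows: prefixes of 'ilclwon', columns: prefixes of 'illwn'):
     ε  i  l  l  w  n
  ε  0  1  2  3  4  5
  i  1  0  1  2  3  4
  l  2  1  0  1  2  3
  c  3  2  1  1  2  3
  l  4  3  2  1  2  3
  w  5  4  3  2  1  2
  o  6  5  4  3  2  2
  n  7  6  5  4  3  2
The bottom-right entry gives D[7][5] = 2, so no sequence of fewer than 2 edits works. Backtracking through the table gives one optimal edit sequence (2 edits):
  ilclwon → illwon (del c @3)
  illwon → illwn (del o @5)
Edit distance = 2.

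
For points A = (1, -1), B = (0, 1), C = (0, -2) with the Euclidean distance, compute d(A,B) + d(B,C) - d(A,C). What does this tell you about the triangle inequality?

d(A,B) = √(1² + 2²) = √5 ≈ 2.2361, d(B,C) = √(0² + 3²) = √9 = 3, d(A,C) = √(1² + 1²) = √2 ≈ 1.4142.
d(A,B) + d(B,C) - d(A,C) = 2.2361 + 3 - 1.4142 = 5.2361 - 1.4142 = 3.8219 (to 4 decimal places). This is ≥ 0, so the triangle inequality holds for these points.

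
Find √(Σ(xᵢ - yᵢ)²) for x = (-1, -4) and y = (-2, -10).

√(Σ(x_i - y_i)²) = √((-1 - (-2))² + (-4 - (-10))²)
= √(1² + 6²) = √(1 + 36) = √37 ≈ 6.0828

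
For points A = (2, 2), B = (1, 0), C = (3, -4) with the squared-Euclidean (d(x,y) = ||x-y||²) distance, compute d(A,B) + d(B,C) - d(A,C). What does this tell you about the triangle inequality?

d(A,B) = 1² + 2² = 5, d(B,C) = 2² + 4² = 20, d(A,C) = 1² + 6² = 37.
d(A,B) + d(B,C) - d(A,C) = 5 + 20 - 37 = 25 - 37 = -12. This is < 0, so the triangle inequality FAILS for these points (squared-Euclidean is not a metric).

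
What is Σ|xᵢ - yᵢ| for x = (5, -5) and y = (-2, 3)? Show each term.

Σ|x_i - y_i| = |5 - (-2)| + |-5 - 3| = 7 + 8 = 15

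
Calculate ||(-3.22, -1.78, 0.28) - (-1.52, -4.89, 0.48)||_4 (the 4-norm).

(Σ|x_i - y_i|^4)^(1/4) = (|-3.22 - (-1.52)|^4 + |-1.78 - (-4.89)|^4 + |0.28 - 0.48|^4)^(1/4)
= (1.7^4 + 3.11^4 + 0.2^4)^(1/4) ≈ (8.3521 + 93.5495 + 0.0016)^(1/4) = (101.9032)^(1/4) ≈ 3.1772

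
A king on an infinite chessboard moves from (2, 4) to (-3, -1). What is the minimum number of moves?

max(|x_i - y_i|) = max(|2 - (-3)|, |4 - (-1)|) = max(5, 5) = 5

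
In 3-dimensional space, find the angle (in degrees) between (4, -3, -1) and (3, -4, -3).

With u = (4, -3, -1), v = (3, -4, -3):
u·v = 4·3 + (-3)·(-4) + (-1)·(-3) = 12 + 12 + 3 = 27.
|u| = √(4² + (-3)² + (-1)²) = √26, |v| = √(3² + (-4)² + (-3)²) = √34, so |u||v| = √(26·34) = √884.
cos θ = (u·v)/(|u||v|) = 27/√884 ≈ 0.908108
θ = arccos(0.908108) ≈ 24.75°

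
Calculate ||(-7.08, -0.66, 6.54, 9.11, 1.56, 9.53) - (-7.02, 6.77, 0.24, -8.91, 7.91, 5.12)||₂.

√(Σ(x_i - y_i)²) = √((-7.08 - (-7.02))² + (-0.66 - 6.77)² + (6.54 - 0.24)² + (9.11 - (-8.91))² + (1.56 - 7.91)² + (9.53 - 5.12)²)
= √((-0.06)² + (-7.43)² + 6.3² + 18.02² + (-6.35)² + 4.41²) = √(0.0036 + 55.2049 + 39.69 + 324.7204 + 40.3225 + 19.4481) = √479.3895 ≈ 21.895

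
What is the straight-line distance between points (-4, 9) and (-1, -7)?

√(Σ(x_i - y_i)²) = √((-4 - (-1))² + (9 - (-7))²)
= √((-3)² + 16²) = √(9 + 256) = √265 ≈ 16.2788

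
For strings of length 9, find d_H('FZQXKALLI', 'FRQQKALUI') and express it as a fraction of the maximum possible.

Differing positions: 2, 4, 8. Hamming distance = 3. The maximum possible Hamming distance for length-9 strings is 9, so d_H/9 = 3/9 ≈ 0.3333.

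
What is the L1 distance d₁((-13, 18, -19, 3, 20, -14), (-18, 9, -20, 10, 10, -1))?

Σ|x_i - y_i| = |-13 - (-18)| + |18 - 9| + |-19 - (-20)| + |3 - 10| + |20 - 10| + |-14 - (-1)| = 5 + 9 + 1 + 7 + 10 + 13 = 45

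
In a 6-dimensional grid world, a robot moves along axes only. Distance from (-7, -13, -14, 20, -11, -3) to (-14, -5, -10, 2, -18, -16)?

Σ|x_i - y_i| = |-7 - (-14)| + |-13 - (-5)| + |-14 - (-10)| + |20 - 2| + |-11 - (-18)| + |-3 - (-16)| = 7 + 8 + 4 + 18 + 7 + 13 = 57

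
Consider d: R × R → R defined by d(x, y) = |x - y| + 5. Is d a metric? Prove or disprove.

No. d fails identity of indiscernibles (specifically d(x,x) = 0): d(6, 6) = |6 - 6| + 5 = 0 + 5 = 5 ≠ 0.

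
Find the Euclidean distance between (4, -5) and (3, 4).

√(Σ(x_i - y_i)²) = √((4 - 3)² + (-5 - 4)²)
= √(1² + (-9)²) = √(1 + 81) = √82 ≈ 9.0554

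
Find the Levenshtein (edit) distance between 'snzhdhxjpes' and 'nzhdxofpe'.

Let D[i][j] be the edit distance between the first i characters of 'snzhdhxjpes' and the first j characters of 'nzhdxofpe', with D[i][0] = i, D[0][j] = j, and D[i][j] = D[i-1][j-1] if the characters match, else 1 + min(D[i-1][j], D[i][j-1], D[i-1][j-1]). Filling the table (rows: prefixes of 'snzhdhxjpes', columns: prefixes of 'nzhdxofpe'):
     ε  n  z  h  d  x  o  f  p  e
  ε  0  1  2  3  4  5  6  7  8  9
  s  1  1  2  3  4  5  6  7  8  9
  n  2  1  2  3  4  5  6  7  8  9
  z  3  2  1  2  3  4  5  6  7  8
  h  4  3  2  1  2  3  4  5  6  7
  d  5  4  3  2  1  2  3  4  5  6
  h  6  5  4  3  2  2  3  4  5  6
  x  7  6  5  4  3  2  3  4  5  6
  j  8  7  6  5  4  3  3  4  5  6
  p  9  8  7  6  5  4  4  4  4  5
  e 10  9  8  7  6  5  5  5  5  4
  s 11 10  9  8  7  6  6  6  6  5
The bottom-right entry gives D[11][9] = 5, so no sequence of fewer than 5 edits works. Backtracking through the table gives one optimal edit sequence (5 edits):
  snzhdhxjpes → nzhdhxjpes (del s @1)
  nzhdhxjpes → nzhdxxjpes (sub h→x @5)
  nzhdxxjpes → nzhdxojpes (sub x→o @6)
  nzhdxojpes → nzhdxofpes (sub j→f @7)
  nzhdxofpes → nzhdxofpe (del s @10)
Edit distance = 5.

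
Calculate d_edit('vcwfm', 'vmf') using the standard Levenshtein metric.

Let D[i][j] be the edit distance between the first i characters of 'vcwfm' and the first j characters of 'vmf', with D[i][0] = i, D[0][j] = j, and D[i][j] = D[i-1][j-1] if the characters match, else 1 + min(D[i-1][j], D[i][j-1], D[i-1][j-1]). Filling the table (rows: prefixes of 'vcwfm', columns: prefixes of 'vmf'):
     ε  v  m  f
  ε  0  1  2  3
  v  1  0  1  2
  c  2  1  1  2
  w  3  2  2  2
  f  4  3  3  2
  m  5  4  3  3
The bottom-right entry gives D[5][3] = 3, so no sequence of fewer than 3 edits works. Backtracking through the table gives one optimal edit sequence (3 edits):
  vcwfm → vwfm (del c @2)
  vwfm → vmfm (sub w→m @2)
  vmfm → vmf (del m @4)
Edit distance = 3.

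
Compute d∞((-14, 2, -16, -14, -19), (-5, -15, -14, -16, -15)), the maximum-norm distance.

max(|x_i - y_i|) = max(|-14 - (-5)|, |2 - (-15)|, |-16 - (-14)|, |-14 - (-16)|, |-19 - (-15)|) = max(9, 17, 2, 2, 4) = 17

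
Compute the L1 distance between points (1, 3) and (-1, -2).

Σ|x_i - y_i| = |1 - (-1)| + |3 - (-2)| = 2 + 5 = 7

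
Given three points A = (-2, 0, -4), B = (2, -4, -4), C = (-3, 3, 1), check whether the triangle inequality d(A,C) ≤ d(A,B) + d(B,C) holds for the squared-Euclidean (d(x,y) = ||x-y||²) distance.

d(A,B) = 4² + 4² + 0² = 32, d(B,C) = 5² + 7² + 5² = 99, d(A,C) = 1² + 3² + 5² = 35.
d(A,C) = 35 ≤ 32 + 99 = 131. Triangle inequality is satisfied.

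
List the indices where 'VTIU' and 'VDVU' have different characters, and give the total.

Differing positions: 2, 3. Hamming distance = 2.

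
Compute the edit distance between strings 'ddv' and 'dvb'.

Let D[i][j] be the edit distance between the first i characters of 'ddv' and the first j characters of 'dvb', with D[i][0] = i, D[0][j] = j, and D[i][j] = D[i-1][j-1] if the characters match, else 1 + min(D[i-1][j], D[i][j-1], D[i-1][j-1]). Filling the table (rows: prefixes of 'ddv', columns: prefixes of 'dvb'):
     ε  d  v  b
  ε  0  1  2  3
  d  1  0  1  2
  d  2  1  1  2
  v  3  2  1  2
The bottom-right entry gives D[3][3] = 2, so no sequence of fewer than 2 edits works. Backtracking through the table gives one optimal edit sequence (2 edits):
  ddv → dvv (sub d→v @2)
  dvv → dvb (sub v→b @3)
Edit distance = 2.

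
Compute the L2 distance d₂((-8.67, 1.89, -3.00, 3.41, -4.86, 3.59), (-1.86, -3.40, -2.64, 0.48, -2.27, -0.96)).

√(Σ(x_i - y_i)²) = √((-8.67 - (-1.86))² + (1.89 - (-3.4))² + (-3 - (-2.64))² + (3.41 - 0.48)² + (-4.86 - (-2.27))² + (3.59 - (-0.96))²)
= √((-6.81)² + 5.29² + (-0.36)² + 2.93² + (-2.59)² + 4.55²) = √(46.3761 + 27.9841 + 0.1296 + 8.5849 + 6.7081 + 20.7025) = √110.4853 ≈ 10.5112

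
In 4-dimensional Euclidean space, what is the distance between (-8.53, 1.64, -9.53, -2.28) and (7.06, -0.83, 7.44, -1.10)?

√(Σ(x_i - y_i)²) = √((-8.53 - 7.06)² + (1.64 - (-0.83))² + (-9.53 - 7.44)² + (-2.28 - (-1.1))²)
= √((-15.59)² + 2.47² + (-16.97)² + (-1.18)²) = √(243.0481 + 6.1009 + 287.9809 + 1.3924) = √538.5223 ≈ 23.2061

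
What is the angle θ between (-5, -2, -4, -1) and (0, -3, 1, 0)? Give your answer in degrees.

With u = (-5, -2, -4, -1), v = (0, -3, 1, 0):
u·v = (-5)·0 + (-2)·(-3) + (-4)·1 + (-1)·0 = 0 + 6 + (-4) + 0 = 2.
|u| = √((-5)² + (-2)² + (-4)² + (-1)²) = √46, |v| = √(0² + (-3)² + 1² + 0²) = √10, so |u||v| = √(46·10) = √460.
cos θ = (u·v)/(|u||v|) = 2/√460 ≈ 0.09325
θ = arccos(0.09325) ≈ 84.65°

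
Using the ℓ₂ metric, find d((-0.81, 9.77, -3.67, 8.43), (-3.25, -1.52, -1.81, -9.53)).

√(Σ(x_i - y_i)²) = √((-0.81 - (-3.25))² + (9.77 - (-1.52))² + (-3.67 - (-1.81))² + (8.43 - (-9.53))²)
= √(2.44² + 11.29² + (-1.86)² + 17.96²) = √(5.9536 + 127.4641 + 3.4596 + 322.5616) = √459.4389 ≈ 21.4345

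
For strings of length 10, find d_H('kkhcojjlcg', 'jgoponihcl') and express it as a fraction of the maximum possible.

Differing positions: 1, 2, 3, 4, 6, 7, 8, 10. Hamming distance = 8. The maximum possible Hamming distance for length-10 strings is 10, so d_H/10 = 8/10 = 0.8.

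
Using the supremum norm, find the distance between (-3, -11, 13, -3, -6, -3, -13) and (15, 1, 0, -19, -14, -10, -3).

max(|x_i - y_i|) = max(|-3 - 15|, |-11 - 1|, |13 - 0|, |-3 - (-19)|, |-6 - (-14)|, |-3 - (-10)|, |-13 - (-3)|) = max(18, 12, 13, 16, 8, 7, 10) = 18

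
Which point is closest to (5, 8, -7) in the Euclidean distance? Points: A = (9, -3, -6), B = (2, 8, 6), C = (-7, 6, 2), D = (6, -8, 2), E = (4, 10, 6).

Distances: d(A) ≈ 11.7473, d(B) ≈ 13.3417, d(C) ≈ 15.1327, d(D) ≈ 18.3848, d(E) ≈ 13.1909. Nearest: A = (9, -3, -6) with distance 11.7473.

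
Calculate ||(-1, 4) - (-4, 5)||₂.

√(Σ(x_i - y_i)²) = √((-1 - (-4))² + (4 - 5)²)
= √(3² + (-1)²) = √(9 + 1) = √10 ≈ 3.1623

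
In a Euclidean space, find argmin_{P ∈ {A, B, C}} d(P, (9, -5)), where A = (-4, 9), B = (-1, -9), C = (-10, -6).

Distances: d(A) ≈ 19.105, d(B) ≈ 10.7703, d(C) ≈ 19.0263. Nearest: B = (-1, -9) with distance 10.7703.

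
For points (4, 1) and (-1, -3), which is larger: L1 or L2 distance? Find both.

L1 = |4 - (-1)| + |1 - (-3)| = 5 + 4 = 9
L2 = √(5² + 4²) = √41 ≈ 6.4031
L1 ≥ L2 always (equality iff movement is along one axis); L1 > L2 here.
Ratio L1/L2 = 9/√41 ≈ 1.4056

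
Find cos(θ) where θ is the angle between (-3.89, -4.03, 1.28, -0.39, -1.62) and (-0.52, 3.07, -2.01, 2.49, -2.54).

With u = (-3.89, -4.03, 1.28, -0.39, -1.62), v = (-0.52, 3.07, -2.01, 2.49, -2.54):
u·v = (-3.89)·(-0.52) + (-4.03)·3.07 + 1.28·(-2.01) + (-0.39)·2.49 + (-1.62)·(-2.54) = 2.0228 + (-12.3721) + (-2.5728) + (-0.9711) + 4.1148 = -9.7784.
|u| = √((-3.89)² + (-4.03)² + 1.28² + (-0.39)² + (-1.62)²) = √(15.1321 + 16.2409 + 1.6384 + 0.1521 + 2.6244) = √35.7879, |v| = √((-0.52)² + 3.07² + (-2.01)² + 2.49² + (-2.54)²) = √(0.2704 + 9.4249 + 4.0401 + 6.2001 + 6.4516) = √26.3871.
cos θ = (u·v)/(|u||v|) = -9.7784/(√35.7879·√26.3871) ≈ -0.3182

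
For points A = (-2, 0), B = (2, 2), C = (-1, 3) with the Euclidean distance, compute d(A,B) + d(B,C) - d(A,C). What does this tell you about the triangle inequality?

d(A,B) = √(4² + 2²) = √20 ≈ 4.4721, d(B,C) = √(3² + 1²) = √10 ≈ 3.1623, d(A,C) = √(1² + 3²) = √10 ≈ 3.1623.
d(A,B) + d(B,C) - d(A,C) = 4.4721 + 3.1623 - 3.1623 = 7.6344 - 3.1623 = 4.4721 (to 4 decimal places). This is ≥ 0, so the triangle inequality holds for these points.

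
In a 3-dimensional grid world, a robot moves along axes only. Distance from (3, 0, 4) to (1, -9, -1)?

Σ|x_i - y_i| = |3 - 1| + |0 - (-9)| + |4 - (-1)| = 2 + 9 + 5 = 16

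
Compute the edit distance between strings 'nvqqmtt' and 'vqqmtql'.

Let D[i][j] be the edit distance between the first i characters of 'nvqqmtt' and the first j characters of 'vqqmtql', with D[i][0] = i, D[0][j] = j, and D[i][j] = D[i-1][j-1] if the characters match, else 1 + min(D[i-1][j], D[i][j-1], D[i-1][j-1]). Filling the table (rows: prefixes of 'nvqqmtt', columns: prefixes of 'vqqmtql'):
     ε  v  q  q  m  t  q  l
  ε  0  1  2  3  4  5  6  7
  n  1  1  2  3  4  5  6  7
  v  2  1  2  3  4  5  6  7
  q  3  2  1  2  3  4  5  6
  q  4  3  2  1  2  3  4  5
  m  5  4  3  2  1  2  3  4
  t  6  5  4  3  2  1  2  3
  t  7  6  5  4  3  2  2  3
The bottom-right entry gives D[7][7] = 3, so no sequence of fewer than 3 edits works. Backtracking through the table gives one optimal edit sequence (3 edits):
  nvqqmtt → vqqmtt (del n @1)
  vqqmtt → vqqmtqt (ins q @6)
  vqqmtqt → vqqmtql (sub t→l @7)
Edit distance = 3.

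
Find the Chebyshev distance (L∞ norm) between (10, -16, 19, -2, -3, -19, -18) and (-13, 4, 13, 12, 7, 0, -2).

max(|x_i - y_i|) = max(|10 - (-13)|, |-16 - 4|, |19 - 13|, |-2 - 12|, |-3 - 7|, |-19 - 0|, |-18 - (-2)|) = max(23, 20, 6, 14, 10, 19, 16) = 23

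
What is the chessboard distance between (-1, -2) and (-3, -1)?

max(|x_i - y_i|) = max(|-1 - (-3)|, |-2 - (-1)|) = max(2, 1) = 2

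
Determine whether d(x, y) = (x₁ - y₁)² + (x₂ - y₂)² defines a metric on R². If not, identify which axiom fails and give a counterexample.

No. The squared Euclidean distance fails the triangle inequality. Counterexample: x = (0, 0), y = (3, 4), z = (6, 8). d(x,z) = 6² + 8² = 100, but d(x,y) + d(y,z) = (3² + 4²) + (3² + 4²) = 25 + 25 = 50. Since 100 > 50, the triangle inequality is violated. (Note: √d, the ordinary Euclidean distance, IS a metric.)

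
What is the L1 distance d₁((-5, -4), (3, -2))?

Σ|x_i - y_i| = |-5 - 3| + |-4 - (-2)| = 8 + 2 = 10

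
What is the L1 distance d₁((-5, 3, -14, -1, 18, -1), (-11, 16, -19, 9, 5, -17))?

Σ|x_i - y_i| = |-5 - (-11)| + |3 - 16| + |-14 - (-19)| + |-1 - 9| + |18 - 5| + |-1 - (-17)| = 6 + 13 + 5 + 10 + 13 + 16 = 63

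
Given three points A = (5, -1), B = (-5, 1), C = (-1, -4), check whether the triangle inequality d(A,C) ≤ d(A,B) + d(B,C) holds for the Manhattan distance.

d(A,B) = 10 + 2 = 12, d(B,C) = 4 + 5 = 9, d(A,C) = 6 + 3 = 9.
d(A,C) = 9 ≤ 12 + 9 = 21. Triangle inequality is satisfied.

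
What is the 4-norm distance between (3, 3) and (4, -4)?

(Σ|x_i - y_i|^4)^(1/4) = (|3 - 4|^4 + |3 - (-4)|^4)^(1/4)
= (1^4 + 7^4)^(1/4) = (1 + 2401)^(1/4) = (2402)^(1/4) ≈ 7.0007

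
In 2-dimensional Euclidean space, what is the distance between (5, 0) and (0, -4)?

√(Σ(x_i - y_i)²) = √((5 - 0)² + (0 - (-4))²)
= √(5² + 4²) = √(25 + 16) = √41 ≈ 6.4031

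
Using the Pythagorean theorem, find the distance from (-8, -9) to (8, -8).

√(Σ(x_i - y_i)²) = √((-8 - 8)² + (-9 - (-8))²)
= √((-16)² + (-1)²) = √(256 + 1) = √257 ≈ 16.0312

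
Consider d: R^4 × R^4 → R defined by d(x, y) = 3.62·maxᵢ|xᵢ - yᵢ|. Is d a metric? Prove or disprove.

Yes. The L∞ (Chebyshev) norm induces a metric on R^4, and multiplying a metric by a positive constant 3.62 > 0 preserves all four axioms: non-negativity (3.62·||x-y|| ≥ 0), identity (3.62·||x-y|| = 0 ⟺ ||x-y|| = 0 ⟺ x = y), symmetry (||x-y|| = ||y-x||), and the triangle inequality (3.62·||x-z|| ≤ 3.62·||x-y|| + 3.62·||y-z||). So d is a metric.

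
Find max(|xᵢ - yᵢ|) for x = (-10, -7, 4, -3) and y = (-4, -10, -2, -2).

max(|x_i - y_i|) = max(|-10 - (-4)|, |-7 - (-10)|, |4 - (-2)|, |-3 - (-2)|) = max(6, 3, 6, 1) = 6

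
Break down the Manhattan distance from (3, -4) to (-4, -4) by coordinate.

Σ|x_i - y_i| = |3 - (-4)| + |-4 - (-4)| = 7 + 0 = 7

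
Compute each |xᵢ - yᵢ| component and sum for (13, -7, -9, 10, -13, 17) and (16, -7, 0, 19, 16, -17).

Σ|x_i - y_i| = |13 - 16| + |-7 - (-7)| + |-9 - 0| + |10 - 19| + |-13 - 16| + |17 - (-17)| = 3 + 0 + 9 + 9 + 29 + 34 = 84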